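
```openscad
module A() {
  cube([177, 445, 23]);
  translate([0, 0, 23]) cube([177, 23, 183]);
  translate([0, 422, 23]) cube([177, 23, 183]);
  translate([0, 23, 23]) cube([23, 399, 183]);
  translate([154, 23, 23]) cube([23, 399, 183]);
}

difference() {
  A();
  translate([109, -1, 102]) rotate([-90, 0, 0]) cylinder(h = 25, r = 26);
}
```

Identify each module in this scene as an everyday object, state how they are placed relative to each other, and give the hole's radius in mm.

A is an open box. The open box has a circular hole through its front wall. The hole's radius is 26 mm.

The subtracted cylinder has r = 26 mm.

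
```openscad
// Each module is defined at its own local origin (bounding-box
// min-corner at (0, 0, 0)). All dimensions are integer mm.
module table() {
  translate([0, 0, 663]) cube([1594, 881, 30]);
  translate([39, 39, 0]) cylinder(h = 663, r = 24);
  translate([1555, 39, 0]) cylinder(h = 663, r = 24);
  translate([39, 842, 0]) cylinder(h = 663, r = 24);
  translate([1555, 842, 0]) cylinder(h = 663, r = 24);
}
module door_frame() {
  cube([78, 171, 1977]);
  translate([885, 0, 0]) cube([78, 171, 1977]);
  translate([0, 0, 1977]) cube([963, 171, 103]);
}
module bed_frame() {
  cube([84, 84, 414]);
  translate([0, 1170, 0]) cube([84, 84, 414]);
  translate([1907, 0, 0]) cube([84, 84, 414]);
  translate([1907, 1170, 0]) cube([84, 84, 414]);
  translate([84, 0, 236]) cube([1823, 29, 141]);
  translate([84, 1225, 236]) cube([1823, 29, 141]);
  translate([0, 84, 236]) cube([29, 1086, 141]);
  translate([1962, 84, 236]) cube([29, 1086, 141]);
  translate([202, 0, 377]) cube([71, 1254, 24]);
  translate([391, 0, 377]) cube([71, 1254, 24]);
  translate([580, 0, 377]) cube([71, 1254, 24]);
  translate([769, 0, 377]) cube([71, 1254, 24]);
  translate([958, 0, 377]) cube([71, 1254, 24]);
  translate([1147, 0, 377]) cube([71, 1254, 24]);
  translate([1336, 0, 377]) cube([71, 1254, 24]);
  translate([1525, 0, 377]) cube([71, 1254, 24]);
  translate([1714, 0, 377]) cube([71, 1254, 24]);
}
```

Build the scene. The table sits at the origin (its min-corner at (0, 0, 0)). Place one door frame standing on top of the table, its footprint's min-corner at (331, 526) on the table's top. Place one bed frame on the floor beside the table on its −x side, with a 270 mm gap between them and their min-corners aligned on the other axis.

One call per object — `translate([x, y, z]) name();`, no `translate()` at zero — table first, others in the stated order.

table();
translate([331, 526, 693]) door_frame();
translate([-2261, 0, 0]) bed_frame();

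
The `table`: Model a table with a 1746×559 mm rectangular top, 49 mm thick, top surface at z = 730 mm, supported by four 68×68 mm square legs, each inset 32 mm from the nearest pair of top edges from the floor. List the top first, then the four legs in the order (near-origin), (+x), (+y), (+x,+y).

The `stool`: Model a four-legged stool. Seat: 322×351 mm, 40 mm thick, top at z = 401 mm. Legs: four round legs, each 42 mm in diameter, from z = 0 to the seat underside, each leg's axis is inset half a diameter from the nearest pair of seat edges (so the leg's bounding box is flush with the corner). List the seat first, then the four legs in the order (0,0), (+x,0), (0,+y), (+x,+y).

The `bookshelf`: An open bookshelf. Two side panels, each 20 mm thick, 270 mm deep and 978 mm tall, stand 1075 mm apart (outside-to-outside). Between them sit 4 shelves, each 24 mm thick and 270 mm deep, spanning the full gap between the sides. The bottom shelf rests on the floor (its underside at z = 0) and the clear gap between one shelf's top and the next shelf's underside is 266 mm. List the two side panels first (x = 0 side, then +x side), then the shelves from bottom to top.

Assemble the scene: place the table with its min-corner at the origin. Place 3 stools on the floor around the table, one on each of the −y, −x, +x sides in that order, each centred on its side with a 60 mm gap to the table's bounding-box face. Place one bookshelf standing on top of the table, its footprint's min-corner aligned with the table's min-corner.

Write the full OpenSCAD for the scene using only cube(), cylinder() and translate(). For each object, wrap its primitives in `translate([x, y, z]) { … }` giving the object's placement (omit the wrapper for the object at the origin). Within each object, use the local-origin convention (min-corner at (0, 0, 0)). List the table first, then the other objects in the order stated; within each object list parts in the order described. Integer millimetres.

translate([0, 0, 681]) cube([1746, 559, 49]);
translate([32, 32, 0]) cube([68, 68, 681]);
translate([1646, 32, 0]) cube([68, 68, 681]);
translate([32, 459, 0]) cube([68, 68, 681]);
translate([1646, 459, 0]) cube([68, 68, 681]);
translate([712, -411, 0]) {
  translate([0, 0, 361]) cube([322, 351, 40]);
  translate([21, 21, 0]) cylinder(h = 361, r = 21);
  translate([301, 21, 0]) cylinder(h = 361, r = 21);
  translate([21, 330, 0]) cylinder(h = 361, r = 21);
  translate([301, 330, 0]) cylinder(h = 361, r = 21);
}
translate([-382, 104, 0]) {
  translate([0, 0, 361]) cube([322, 351, 40]);
  translate([21, 21, 0]) cylinder(h = 361, r = 21);
  translate([301, 21, 0]) cylinder(h = 361, r = 21);
  translate([21, 330, 0]) cylinder(h = 361, r = 21);
  translate([301, 330, 0]) cylinder(h = 361, r = 21);
}
translate([1806, 104, 0]) {
  translate([0, 0, 361]) cube([322, 351, 40]);
  translate([21, 21, 0]) cylinder(h = 361, r = 21);
  translate([301, 21, 0]) cylinder(h = 361, r = 21);
  translate([21, 330, 0]) cylinder(h = 361, r = 21);
  translate([301, 330, 0]) cylinder(h = 361, r = 21);
}
translate([0, 0, 730]) {
  cube([20, 270, 978]);
  translate([1055, 0, 0]) cube([20, 270, 978]);
  translate([20, 0, 0]) cube([1035, 270, 24]);
  translate([20, 0, 290]) cube([1035, 270, 24]);
  translate([20, 0, 580]) cube([1035, 270, 24]);
  translate([20, 0, 870]) cube([1035, 270, 24]);
}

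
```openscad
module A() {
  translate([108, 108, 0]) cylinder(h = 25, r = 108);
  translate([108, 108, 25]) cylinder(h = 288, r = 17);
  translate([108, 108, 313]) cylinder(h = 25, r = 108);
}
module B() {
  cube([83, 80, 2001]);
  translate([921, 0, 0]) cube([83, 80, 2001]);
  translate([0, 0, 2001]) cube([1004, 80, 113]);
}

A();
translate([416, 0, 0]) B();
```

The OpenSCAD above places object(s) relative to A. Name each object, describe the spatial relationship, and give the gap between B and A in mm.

The door frame's nearest face is 200 mm from the spool's +x face.

A is a spool. B is a door frame. The door frame is on the floor beside the spool on its +x side. The gap between the door frame and the spool is 200 mm.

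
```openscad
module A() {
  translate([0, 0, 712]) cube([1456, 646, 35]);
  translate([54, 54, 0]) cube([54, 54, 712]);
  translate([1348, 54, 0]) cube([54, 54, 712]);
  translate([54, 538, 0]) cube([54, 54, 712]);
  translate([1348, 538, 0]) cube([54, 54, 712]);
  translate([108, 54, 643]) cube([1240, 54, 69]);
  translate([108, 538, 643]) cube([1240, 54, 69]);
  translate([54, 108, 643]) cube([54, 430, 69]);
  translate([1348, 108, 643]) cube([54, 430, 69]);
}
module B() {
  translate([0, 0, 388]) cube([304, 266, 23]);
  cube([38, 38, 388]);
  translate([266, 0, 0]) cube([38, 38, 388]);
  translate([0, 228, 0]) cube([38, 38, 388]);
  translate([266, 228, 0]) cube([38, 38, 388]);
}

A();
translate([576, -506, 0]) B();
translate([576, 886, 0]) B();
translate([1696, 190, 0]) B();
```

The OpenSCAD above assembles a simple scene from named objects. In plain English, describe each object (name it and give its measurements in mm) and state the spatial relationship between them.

A is a table with a 1456×646 mm rectangular top, 35 mm thick, top surface at z = 747 mm, supported by four 54×54 mm square legs, each inset 54 mm from the nearest pair of top edges, running from the floor. Four apron rails, 54 mm thick and 69 mm tall, run between adjacent legs with their top edges flush with the underside of the top and their outer faces flush with the legs' outer faces.

B is a four-legged stool. The seat is a 304×266×23 mm slab whose top surface is at z = 411 mm; four square legs, each 38×38 mm in cross-section, run from the floor (z = 0) to the underside of the seat, each flush with a corner of the seat.

Three stools sit around the table at the −y, +y, +x sides.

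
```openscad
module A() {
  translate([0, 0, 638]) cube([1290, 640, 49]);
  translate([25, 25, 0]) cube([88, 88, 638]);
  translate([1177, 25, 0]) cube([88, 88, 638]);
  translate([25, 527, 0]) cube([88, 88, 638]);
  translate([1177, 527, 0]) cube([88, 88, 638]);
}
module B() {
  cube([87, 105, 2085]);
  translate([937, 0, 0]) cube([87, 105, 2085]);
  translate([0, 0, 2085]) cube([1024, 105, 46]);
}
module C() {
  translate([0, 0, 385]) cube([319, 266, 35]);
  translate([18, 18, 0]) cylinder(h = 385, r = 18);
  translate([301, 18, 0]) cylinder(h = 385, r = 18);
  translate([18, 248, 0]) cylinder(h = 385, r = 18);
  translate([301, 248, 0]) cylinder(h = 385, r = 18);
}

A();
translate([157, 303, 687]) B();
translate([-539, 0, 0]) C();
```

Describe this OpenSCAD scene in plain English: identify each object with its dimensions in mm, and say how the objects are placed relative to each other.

A is a table with a 1290×640 mm rectangular top, 49 mm thick, top surface at z = 687 mm, supported by four 88×88 mm square legs, each inset 25 mm from the nearest pair of top edges, running from the floor.

B is a door frame. The clear opening is 850 mm wide and 2085 mm high. Two 87 mm wide jambs, 105 mm deep, stand either side of the opening from the floor to the top of the opening. A 46 mm thick head sits across the top of both jambs, spanning the full outside width of the frame.

C is a four-legged stool. The seat is 319×266 mm, 35 mm thick, top at z = 420 mm. It stands on four round legs, each 36 mm in diameter, from z = 0 to the seat underside, each leg's axis is inset half a diameter from the nearest pair of seat edges (so the leg's bounding box is flush with the corner).

The door frame is on top of the table. The stool is on the floor beside the table on its −x side.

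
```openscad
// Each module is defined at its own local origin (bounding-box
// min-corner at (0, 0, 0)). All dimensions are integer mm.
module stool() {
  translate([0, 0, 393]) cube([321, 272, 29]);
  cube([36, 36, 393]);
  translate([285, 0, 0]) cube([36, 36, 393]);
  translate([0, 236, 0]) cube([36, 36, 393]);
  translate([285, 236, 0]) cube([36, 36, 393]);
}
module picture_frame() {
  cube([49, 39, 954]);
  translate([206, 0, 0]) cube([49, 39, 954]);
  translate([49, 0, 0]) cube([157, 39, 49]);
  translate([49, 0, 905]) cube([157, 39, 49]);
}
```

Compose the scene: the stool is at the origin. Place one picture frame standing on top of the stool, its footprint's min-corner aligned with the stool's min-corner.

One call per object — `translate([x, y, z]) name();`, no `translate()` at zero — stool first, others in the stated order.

stool();
translate([0, 0, 422]) picture_frame();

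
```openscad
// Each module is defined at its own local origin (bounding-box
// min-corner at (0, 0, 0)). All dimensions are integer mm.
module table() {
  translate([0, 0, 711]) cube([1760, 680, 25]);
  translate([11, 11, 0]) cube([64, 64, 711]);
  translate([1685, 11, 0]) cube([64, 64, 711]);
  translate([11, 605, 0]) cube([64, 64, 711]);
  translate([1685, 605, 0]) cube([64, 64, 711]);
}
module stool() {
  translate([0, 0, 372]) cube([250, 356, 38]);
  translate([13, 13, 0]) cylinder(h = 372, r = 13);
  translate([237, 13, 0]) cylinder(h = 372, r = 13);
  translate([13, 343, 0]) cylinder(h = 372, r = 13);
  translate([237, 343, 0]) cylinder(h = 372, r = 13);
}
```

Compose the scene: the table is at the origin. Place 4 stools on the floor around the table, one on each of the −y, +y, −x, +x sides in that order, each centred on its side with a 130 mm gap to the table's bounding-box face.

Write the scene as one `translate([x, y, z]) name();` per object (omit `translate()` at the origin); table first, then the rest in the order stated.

table();
translate([755, -486, 0]) stool();
translate([755, 810, 0]) stool();
translate([-380, 162, 0]) stool();
translate([1890, 162, 0]) stool();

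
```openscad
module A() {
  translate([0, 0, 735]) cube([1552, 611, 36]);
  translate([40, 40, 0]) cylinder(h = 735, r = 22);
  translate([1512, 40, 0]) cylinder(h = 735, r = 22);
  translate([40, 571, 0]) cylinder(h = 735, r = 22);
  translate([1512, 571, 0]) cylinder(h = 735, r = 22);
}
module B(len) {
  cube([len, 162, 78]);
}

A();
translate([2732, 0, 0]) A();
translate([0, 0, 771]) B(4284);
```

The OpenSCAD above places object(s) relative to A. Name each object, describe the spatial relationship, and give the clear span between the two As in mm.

A is a table. B is a beam. A beam spans the tops of two tables. The clear span between the two tables is 1180 mm.

Second table starts at x = 2732; first ends at x = 1552; clear span = 2732 − 1552 = 1180 mm.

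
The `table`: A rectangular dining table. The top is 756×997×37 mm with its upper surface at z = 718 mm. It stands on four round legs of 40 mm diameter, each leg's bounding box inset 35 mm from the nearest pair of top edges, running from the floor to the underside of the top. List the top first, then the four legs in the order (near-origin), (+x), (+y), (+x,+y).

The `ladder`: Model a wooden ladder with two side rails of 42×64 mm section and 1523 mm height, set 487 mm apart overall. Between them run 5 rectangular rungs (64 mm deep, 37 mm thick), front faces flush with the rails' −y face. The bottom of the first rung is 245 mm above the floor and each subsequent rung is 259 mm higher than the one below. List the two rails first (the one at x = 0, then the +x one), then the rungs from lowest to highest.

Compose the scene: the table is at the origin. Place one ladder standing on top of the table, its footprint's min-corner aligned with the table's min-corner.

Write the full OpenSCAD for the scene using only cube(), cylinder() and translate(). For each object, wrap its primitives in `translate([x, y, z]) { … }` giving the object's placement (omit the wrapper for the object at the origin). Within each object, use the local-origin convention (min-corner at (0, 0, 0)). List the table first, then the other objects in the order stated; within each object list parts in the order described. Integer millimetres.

translate([0, 0, 681]) cube([756, 997, 37]);
translate([55, 55, 0]) cylinder(h = 681, r = 20);
translate([701, 55, 0]) cylinder(h = 681, r = 20);
translate([55, 942, 0]) cylinder(h = 681, r = 20);
translate([701, 942, 0]) cylinder(h = 681, r = 20);
translate([0, 0, 718]) {
  cube([42, 64, 1523]);
  translate([445, 0, 0]) cube([42, 64, 1523]);
  translate([42, 0, 245]) cube([403, 64, 37]);
  translate([42, 0, 504]) cube([403, 64, 37]);
  translate([42, 0, 763]) cube([403, 64, 37]);
  translate([42, 0, 1022]) cube([403, 64, 37]);
  translate([42, 0, 1281]) cube([403, 64, 37]);
}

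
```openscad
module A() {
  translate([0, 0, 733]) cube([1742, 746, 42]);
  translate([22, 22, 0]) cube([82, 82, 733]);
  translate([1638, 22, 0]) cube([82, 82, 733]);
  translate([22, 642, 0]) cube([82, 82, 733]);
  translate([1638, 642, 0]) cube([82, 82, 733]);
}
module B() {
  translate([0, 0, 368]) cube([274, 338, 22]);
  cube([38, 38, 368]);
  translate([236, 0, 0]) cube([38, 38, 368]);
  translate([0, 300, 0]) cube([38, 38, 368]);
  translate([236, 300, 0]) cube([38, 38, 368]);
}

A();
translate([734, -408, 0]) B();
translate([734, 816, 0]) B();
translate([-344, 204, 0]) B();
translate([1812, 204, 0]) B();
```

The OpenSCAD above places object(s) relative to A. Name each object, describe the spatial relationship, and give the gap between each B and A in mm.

Each stool's nearest face is 70 mm from the table's bounding box.

A is a table. B is a stool. Four stools sit around the table at the −y, +y, −x, +x sides. The gap between each stool and the table is 70 mm.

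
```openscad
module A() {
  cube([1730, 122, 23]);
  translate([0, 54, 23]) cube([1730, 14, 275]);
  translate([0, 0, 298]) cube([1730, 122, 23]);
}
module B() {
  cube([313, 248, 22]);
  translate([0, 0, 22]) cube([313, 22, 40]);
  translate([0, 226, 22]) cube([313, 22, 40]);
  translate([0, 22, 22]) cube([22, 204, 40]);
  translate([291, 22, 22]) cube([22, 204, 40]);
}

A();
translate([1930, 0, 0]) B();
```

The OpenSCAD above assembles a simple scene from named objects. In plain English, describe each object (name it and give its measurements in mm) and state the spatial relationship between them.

A is an I-beam lying along x, 1730 mm long. Overall section height 321 mm. Two flanges 122 mm wide (y) and 23 mm thick, one on the floor and one at the top; a web 14 mm thick runs between them, centred on the flange width.

B is an open storage box with external size 313×248×62 mm and wall thickness 22 mm (the base is also 22 mm thick). The base covers the whole footprint; the four walls stand on the base, with the y-facing walls full-width and the x-facing walls fitting between their inner faces.

The open box is on the floor beside the I-beam on its +x side.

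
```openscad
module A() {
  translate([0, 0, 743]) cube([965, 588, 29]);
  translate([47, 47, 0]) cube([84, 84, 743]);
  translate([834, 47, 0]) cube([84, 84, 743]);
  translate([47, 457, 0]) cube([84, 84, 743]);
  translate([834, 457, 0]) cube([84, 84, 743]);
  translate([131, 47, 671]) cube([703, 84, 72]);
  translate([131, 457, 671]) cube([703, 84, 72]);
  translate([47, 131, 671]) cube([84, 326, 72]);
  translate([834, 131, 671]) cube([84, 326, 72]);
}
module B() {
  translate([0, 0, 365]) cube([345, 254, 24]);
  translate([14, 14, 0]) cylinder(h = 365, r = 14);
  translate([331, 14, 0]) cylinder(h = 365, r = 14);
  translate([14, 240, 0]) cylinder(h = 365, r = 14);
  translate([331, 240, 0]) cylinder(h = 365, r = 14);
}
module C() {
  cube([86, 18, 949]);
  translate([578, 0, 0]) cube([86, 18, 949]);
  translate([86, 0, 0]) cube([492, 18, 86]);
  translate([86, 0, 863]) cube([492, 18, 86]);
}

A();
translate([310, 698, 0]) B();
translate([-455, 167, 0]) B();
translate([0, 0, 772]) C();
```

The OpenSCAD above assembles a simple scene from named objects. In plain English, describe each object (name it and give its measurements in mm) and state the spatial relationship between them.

A is a table with a 965×588 mm rectangular top, 29 mm thick, top surface at z = 772 mm, supported by four 84×84 mm square legs, each inset 47 mm from the nearest pair of top edges, running from the floor. Four apron rails, 84 mm thick and 72 mm tall, run between adjacent legs with their top edges flush with the underside of the top and their outer faces flush with the legs' outer faces.

B is a four-legged stool. The seat is a 345×254×24 mm slab whose top surface is at z = 389 mm; four round legs, each 28 mm in diameter, run from the floor (z = 0) to the underside of the seat, each leg's axis is inset half a diameter from the nearest pair of seat edges (so the leg's bounding box is flush with the corner).

C is a rectangular picture frame lying in the x–z plane (depth along y). The opening is 492 mm wide (x) by 777 mm tall (z), surrounded by a border 86 mm wide on all four sides. The frame is 18 mm deep and is made of two full-height vertical stiles with two horizontal rails fitted between them.

Two stools sit around the table at the +y, −x sides. The picture frame is on top of the table.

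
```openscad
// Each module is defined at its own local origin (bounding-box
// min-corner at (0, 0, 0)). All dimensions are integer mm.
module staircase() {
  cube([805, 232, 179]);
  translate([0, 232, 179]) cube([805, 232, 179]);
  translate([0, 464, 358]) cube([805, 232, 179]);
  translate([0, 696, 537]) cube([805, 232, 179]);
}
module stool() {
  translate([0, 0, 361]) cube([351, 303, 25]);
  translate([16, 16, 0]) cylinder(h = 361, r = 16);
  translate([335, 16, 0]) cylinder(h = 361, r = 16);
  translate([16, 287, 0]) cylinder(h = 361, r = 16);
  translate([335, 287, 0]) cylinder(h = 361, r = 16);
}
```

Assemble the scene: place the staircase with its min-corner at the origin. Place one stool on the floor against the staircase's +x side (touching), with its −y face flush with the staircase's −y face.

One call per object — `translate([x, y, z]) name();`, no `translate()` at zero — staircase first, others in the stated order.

staircase();
translate([805, 0, 0]) stool();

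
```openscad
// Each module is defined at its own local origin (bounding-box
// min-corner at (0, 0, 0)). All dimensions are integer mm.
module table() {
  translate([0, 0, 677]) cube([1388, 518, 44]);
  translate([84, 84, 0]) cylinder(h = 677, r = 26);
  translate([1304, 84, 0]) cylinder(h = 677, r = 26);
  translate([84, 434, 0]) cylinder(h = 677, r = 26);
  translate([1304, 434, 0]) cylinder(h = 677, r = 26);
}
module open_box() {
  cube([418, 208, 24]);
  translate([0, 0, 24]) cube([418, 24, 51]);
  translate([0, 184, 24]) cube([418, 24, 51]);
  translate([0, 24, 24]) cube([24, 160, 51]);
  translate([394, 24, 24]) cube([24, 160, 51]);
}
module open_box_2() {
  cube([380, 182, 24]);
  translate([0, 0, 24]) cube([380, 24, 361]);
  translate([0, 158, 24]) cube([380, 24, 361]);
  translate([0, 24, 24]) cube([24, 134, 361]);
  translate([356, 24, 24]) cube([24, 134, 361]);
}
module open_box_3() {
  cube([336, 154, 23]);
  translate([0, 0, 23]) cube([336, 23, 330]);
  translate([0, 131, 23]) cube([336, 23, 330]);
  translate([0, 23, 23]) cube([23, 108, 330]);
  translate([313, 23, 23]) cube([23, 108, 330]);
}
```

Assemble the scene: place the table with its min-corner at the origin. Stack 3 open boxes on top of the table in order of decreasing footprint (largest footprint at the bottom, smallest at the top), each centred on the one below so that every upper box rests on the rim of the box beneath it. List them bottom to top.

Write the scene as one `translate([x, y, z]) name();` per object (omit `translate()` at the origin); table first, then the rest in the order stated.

table();
translate([485, 155, 721]) open_box();
translate([504, 168, 796]) open_box_2();
translate([526, 182, 1181]) open_box_3();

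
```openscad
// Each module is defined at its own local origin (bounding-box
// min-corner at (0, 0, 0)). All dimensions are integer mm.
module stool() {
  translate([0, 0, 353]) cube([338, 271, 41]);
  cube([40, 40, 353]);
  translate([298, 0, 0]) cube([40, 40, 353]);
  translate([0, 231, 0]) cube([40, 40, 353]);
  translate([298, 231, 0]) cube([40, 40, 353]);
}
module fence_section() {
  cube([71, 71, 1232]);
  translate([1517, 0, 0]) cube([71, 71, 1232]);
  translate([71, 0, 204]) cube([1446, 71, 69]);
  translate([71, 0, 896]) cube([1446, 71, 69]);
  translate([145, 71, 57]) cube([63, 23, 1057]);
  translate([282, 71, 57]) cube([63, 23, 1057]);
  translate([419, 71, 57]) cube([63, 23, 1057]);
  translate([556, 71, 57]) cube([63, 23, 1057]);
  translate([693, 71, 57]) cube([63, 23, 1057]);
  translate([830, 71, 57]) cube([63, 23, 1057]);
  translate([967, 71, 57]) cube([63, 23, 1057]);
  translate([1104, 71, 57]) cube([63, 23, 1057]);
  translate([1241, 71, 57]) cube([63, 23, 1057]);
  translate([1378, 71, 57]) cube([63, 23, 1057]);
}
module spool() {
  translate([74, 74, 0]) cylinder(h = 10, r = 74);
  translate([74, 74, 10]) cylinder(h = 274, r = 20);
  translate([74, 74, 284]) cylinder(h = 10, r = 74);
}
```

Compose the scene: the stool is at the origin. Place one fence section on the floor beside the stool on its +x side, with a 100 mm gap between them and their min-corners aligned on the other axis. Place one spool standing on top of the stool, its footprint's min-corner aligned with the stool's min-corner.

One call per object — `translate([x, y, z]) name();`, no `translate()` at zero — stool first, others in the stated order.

stool();
translate([438, 0, 0]) fence_section();
translate([0, 0, 394]) spool();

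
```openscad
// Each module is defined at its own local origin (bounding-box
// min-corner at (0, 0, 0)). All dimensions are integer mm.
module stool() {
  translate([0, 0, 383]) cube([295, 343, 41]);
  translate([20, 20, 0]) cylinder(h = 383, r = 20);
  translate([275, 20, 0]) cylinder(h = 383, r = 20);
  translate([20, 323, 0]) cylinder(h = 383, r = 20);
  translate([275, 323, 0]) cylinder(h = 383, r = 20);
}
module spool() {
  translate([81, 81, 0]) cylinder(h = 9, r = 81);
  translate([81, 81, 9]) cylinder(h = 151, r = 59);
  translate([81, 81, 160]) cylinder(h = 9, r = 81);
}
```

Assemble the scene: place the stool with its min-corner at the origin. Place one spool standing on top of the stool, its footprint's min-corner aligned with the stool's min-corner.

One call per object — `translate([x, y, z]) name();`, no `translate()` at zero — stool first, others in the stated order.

stool();
translate([0, 0, 424]) spool();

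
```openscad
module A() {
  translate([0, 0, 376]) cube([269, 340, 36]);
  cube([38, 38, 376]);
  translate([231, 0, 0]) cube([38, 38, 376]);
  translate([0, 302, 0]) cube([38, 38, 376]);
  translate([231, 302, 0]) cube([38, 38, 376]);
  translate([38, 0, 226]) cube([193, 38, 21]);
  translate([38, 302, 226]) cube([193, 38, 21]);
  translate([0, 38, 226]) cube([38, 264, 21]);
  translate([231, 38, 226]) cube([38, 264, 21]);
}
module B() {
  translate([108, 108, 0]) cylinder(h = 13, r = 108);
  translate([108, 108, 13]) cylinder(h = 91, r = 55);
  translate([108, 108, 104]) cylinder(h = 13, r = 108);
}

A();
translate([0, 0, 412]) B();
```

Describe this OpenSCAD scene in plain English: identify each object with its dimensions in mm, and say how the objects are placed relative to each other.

A is a four-legged stool. The seat is a 269×340×36 mm slab whose top surface is at z = 412 mm; four square legs, each 38×38 mm in cross-section, run from the floor (z = 0) to the underside of the seat, each flush with a corner of the seat. Four stretchers, 38 mm wide and 21 mm tall, connect adjacent legs with their undersides at z = 226 mm, each running between the inner faces of the legs it joins and aligned with the legs' outer faces on the other axis.

B is a spool: two coaxial disc flanges of radius 108 mm and thickness 13 mm, joined by a core cylinder of radius 55 mm and height 91 mm. The lower flange rests on z = 0 and the three cylinders share a vertical axis.

The spool is on top of the stool.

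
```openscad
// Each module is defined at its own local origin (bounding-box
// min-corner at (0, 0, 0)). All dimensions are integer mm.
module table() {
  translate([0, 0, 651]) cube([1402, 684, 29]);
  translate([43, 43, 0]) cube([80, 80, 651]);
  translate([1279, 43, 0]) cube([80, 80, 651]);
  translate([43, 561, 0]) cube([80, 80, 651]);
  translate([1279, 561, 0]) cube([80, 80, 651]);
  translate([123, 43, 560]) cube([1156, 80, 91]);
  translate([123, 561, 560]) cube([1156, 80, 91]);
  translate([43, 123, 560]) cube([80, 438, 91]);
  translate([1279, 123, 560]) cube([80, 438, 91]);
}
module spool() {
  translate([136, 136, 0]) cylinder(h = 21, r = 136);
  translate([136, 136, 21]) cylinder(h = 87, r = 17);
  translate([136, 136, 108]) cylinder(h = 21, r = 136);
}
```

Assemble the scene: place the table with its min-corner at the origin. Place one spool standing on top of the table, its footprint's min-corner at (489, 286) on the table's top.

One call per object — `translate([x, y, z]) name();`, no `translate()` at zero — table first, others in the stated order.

table();
translate([489, 286, 680]) spool();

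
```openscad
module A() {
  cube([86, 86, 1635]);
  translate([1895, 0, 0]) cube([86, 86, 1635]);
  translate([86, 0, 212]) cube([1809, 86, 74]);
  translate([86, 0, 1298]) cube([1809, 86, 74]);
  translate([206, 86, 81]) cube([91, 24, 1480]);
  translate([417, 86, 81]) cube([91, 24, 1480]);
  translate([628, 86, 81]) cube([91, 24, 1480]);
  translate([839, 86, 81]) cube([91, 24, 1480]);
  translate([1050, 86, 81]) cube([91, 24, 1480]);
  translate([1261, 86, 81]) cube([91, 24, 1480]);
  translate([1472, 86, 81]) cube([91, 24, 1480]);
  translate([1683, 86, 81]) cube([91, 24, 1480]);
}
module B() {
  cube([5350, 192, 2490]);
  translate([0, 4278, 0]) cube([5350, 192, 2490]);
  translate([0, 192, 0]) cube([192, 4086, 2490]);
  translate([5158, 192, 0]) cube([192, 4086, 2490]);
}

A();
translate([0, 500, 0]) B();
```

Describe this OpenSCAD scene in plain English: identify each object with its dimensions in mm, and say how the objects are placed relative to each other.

A is a fence section. Two 86×86 mm posts, 1635 mm tall, stand on the floor with a clear span of 1809 mm between their inner faces. Two horizontal rails of 86×74 mm section span the gap between the posts with their undersides at z = 212 mm and z = 1298 mm, flush with the posts' −y face. 8 pickets, each 91 mm wide, 24 mm thick and 1480 mm tall, are fixed to the +y face of the rails with their bottoms at z = 81 mm, evenly spaced across the span with equal gaps (rounded down to the nearest mm) at the −x end and between each pair — any rounding remainder accumulates at the +x end.

B is a box-shaped house frame (walls only): outside footprint 5350×4470 mm, wall height 2490 mm, wall thickness 192 mm. The two y-facing walls run the full x-width; the two x-facing walls fit between the inner faces of the y-facing walls.

The house frame is on the floor beside the fence section on its +y side.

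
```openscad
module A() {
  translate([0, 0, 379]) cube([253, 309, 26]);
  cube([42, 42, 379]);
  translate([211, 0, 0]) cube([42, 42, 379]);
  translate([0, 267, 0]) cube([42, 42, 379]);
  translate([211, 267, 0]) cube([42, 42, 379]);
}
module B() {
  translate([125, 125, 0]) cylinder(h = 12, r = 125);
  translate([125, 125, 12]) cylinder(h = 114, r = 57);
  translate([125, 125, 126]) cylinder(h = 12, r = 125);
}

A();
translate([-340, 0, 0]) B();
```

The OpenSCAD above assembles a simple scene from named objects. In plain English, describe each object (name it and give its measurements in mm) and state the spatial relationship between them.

A is a four-legged stool. The seat is a 253×309×26 mm slab whose top surface is at z = 405 mm; four square legs, each 42×42 mm in cross-section, run from the floor (z = 0) to the underside of the seat, each flush with a corner of the seat.

B is a spool: two coaxial disc flanges of radius 125 mm and thickness 12 mm, joined by a core cylinder of radius 57 mm and height 114 mm. The lower flange rests on z = 0 and the three cylinders share a vertical axis.

The spool is on the floor beside the stool on its −x side.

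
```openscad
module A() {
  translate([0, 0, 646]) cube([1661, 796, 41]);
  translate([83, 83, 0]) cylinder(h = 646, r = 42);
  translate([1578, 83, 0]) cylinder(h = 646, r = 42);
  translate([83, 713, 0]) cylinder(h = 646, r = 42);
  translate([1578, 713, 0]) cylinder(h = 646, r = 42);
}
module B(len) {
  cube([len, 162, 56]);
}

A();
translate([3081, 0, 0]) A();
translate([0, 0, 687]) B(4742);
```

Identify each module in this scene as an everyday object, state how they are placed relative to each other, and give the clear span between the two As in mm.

A is a table. B is a beam. A beam spans the tops of two tables. The clear span between the two tables is 1420 mm.

Second table starts at x = 3081; first ends at x = 1661; clear span = 3081 − 1661 = 1420 mm.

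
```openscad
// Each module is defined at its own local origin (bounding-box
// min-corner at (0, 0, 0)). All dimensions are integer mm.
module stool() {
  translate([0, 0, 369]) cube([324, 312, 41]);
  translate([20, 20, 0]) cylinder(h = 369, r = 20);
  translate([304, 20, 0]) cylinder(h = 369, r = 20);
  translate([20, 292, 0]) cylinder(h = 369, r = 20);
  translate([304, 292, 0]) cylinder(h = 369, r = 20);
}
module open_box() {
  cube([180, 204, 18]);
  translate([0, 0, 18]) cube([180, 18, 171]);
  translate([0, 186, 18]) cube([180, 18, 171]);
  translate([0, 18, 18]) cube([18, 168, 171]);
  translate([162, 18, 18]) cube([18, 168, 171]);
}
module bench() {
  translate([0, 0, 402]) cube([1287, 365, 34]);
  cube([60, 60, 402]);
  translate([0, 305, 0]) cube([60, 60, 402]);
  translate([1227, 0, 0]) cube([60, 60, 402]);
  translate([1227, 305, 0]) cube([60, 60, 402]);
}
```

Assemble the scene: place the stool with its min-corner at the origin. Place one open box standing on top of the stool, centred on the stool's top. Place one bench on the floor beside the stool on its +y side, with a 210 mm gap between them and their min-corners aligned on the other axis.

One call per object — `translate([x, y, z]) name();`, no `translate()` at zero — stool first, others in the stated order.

stool();
translate([72, 54, 410]) open_box();
translate([0, 522, 0]) bench();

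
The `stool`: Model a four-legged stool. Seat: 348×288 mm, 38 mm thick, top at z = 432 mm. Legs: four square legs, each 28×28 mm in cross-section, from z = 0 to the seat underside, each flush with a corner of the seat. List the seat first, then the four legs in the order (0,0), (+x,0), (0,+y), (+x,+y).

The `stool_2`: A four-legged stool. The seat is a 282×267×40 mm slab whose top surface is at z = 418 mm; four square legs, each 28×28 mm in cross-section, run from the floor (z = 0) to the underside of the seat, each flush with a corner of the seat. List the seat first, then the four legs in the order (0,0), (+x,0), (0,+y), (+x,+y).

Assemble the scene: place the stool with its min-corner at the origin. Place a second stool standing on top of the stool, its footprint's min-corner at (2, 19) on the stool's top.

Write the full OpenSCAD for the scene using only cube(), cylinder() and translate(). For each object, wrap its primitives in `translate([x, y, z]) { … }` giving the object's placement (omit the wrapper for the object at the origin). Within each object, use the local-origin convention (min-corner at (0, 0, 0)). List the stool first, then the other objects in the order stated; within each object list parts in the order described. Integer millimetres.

translate([0, 0, 394]) cube([348, 288, 38]);
cube([28, 28, 394]);
translate([320, 0, 0]) cube([28, 28, 394]);
translate([0, 260, 0]) cube([28, 28, 394]);
translate([320, 260, 0]) cube([28, 28, 394]);
translate([2, 19, 432]) {
  translate([0, 0, 378]) cube([282, 267, 40]);
  cube([28, 28, 378]);
  translate([254, 0, 0]) cube([28, 28, 378]);
  translate([0, 239, 0]) cube([28, 28, 378]);
  translate([254, 239, 0]) cube([28, 28, 378]);
}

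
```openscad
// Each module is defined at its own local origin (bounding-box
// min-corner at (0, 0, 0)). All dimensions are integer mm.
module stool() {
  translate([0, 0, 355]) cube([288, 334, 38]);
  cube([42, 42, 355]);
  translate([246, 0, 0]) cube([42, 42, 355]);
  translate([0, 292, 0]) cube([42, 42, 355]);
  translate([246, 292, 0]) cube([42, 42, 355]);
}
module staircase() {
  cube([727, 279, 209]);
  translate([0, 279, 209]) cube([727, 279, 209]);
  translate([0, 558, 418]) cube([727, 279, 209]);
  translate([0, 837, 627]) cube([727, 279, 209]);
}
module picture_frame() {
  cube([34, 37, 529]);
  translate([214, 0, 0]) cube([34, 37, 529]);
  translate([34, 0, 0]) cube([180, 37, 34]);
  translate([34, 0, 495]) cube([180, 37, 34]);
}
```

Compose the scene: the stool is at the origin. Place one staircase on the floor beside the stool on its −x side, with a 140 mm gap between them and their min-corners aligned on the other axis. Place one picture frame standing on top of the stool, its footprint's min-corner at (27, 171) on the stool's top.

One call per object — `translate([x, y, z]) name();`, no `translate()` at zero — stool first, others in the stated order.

stool();
translate([-867, 0, 0]) staircase();
translate([27, 171, 393]) picture_frame();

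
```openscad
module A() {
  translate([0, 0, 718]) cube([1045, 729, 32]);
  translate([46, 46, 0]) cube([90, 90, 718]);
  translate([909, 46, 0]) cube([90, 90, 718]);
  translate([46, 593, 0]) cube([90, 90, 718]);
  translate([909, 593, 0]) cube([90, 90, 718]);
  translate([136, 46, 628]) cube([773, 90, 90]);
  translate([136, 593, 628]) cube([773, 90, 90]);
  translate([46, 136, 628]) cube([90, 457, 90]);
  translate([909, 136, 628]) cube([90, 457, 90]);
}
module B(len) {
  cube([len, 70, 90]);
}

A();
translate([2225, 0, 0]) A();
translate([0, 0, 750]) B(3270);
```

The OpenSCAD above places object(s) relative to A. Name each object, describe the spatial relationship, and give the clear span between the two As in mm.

Second table starts at x = 2225; first ends at x = 1045; clear span = 2225 − 1045 = 1180 mm.

A is a table. B is a beam. A beam spans the tops of two tables. The clear span between the two tables is 1180 mm.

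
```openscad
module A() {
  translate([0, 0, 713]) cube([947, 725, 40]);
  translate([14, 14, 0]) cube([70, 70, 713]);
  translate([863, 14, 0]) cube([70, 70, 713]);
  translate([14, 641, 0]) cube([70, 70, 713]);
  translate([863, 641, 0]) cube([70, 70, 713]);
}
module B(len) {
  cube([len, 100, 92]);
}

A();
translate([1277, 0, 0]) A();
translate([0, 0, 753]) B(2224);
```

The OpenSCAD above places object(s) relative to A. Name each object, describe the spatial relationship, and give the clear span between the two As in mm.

A is a table. B is a beam. A beam spans the tops of two tables. The clear span between the two tables is 330 mm.

Second table starts at x = 1277; first ends at x = 947; clear span = 1277 − 947 = 330 mm.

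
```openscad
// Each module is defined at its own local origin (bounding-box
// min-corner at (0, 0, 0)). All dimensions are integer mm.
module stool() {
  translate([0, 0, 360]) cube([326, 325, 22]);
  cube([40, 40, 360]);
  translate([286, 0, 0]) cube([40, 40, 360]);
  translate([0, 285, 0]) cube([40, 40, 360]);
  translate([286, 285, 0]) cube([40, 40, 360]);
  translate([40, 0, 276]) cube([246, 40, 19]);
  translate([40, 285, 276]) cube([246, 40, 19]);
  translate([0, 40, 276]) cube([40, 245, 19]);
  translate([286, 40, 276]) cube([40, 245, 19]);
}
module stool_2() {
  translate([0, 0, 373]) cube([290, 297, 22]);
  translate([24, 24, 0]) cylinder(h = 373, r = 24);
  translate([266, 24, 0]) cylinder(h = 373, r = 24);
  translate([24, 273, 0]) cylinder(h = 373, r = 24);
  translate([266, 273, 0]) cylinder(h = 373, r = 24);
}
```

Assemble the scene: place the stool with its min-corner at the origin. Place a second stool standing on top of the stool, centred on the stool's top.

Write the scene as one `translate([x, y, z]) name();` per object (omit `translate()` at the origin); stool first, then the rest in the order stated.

stool();
translate([18, 14, 382]) stool_2();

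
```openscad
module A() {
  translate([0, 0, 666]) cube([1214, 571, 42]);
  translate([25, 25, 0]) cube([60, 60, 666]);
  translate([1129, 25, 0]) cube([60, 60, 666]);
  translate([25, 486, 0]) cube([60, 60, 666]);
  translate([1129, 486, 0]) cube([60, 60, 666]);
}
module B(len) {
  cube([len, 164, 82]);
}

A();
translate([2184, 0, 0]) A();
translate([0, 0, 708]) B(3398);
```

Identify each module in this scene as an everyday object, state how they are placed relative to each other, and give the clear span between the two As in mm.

A is a table. B is a beam. A beam spans the tops of two tables. The clear span between the two tables is 970 mm.

Second table starts at x = 2184; first ends at x = 1214; clear span = 2184 − 1214 = 970 mm.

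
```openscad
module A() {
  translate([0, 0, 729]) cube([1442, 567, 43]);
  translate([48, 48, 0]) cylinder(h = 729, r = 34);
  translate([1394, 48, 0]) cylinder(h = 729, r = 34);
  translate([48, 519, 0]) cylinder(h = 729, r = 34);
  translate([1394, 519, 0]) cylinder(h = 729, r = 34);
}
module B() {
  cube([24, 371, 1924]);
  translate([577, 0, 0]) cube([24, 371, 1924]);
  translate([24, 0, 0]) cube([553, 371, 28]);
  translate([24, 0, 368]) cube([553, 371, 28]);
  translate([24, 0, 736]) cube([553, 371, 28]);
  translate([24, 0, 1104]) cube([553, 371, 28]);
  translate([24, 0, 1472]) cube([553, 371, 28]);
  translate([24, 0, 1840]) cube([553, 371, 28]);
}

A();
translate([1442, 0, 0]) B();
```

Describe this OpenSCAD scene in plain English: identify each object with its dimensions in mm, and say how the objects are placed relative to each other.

A is a table: top 1442 mm (x) × 567 mm (y), 43 mm thick, upper face at z = 772 mm, on four round legs of 68 mm diameter, each leg's bounding box inset 14 mm from the nearest pair of top edges, running from z = 0 to the bottom of the top.

B is an open bookshelf. Two side panels, each 24 mm thick, 371 mm deep and 1924 mm tall, stand 601 mm apart (outside-to-outside). Between them sit 6 shelves, each 28 mm thick and 371 mm deep, spanning the full gap between the sides. The bottom shelf rests on the floor (its underside at z = 0) and the clear gap between one shelf's top and the next shelf's underside is 340 mm.

The bookshelf is against the table's +x side, with their −y faces flush.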